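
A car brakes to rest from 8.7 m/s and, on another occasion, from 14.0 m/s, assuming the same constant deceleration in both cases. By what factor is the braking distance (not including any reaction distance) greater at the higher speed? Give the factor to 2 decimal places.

Braking distance d = v²/(2a), so with a fixed, d ∝ v².
Factor = (14.0/8.7)² = 1.6092² = 2.5895.

Factor ≈ 2.59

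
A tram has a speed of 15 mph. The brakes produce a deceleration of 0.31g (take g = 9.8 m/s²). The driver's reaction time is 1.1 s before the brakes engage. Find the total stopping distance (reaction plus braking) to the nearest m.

Total stopping distance ≈ 15 m

15 mph × 0.44704 = 6.7056 m/s.
a = 0.31 × 9.8 = 3.038 m/s².
Reaction distance = v·t_r = 6.7056 × 1.1 = 7.376 m.
Braking distance = v²/(2a) = 6.7056² / (2 × 3.038) = 44.965 / 6.076 = 7.400 m.
Total = 7.376 + 7.400 = 14.776 m.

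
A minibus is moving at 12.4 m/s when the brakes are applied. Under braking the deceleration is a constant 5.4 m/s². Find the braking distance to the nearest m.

Braking distance ≈ 14 m

Braking distance = v²/(2a) = 12.4000² / (2 × 5.400) = 153.760 / 10.800 = 14.237 m.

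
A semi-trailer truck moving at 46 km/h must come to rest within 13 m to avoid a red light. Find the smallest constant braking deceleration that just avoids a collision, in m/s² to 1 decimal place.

46 km/h ÷ 3.6 = 12.7778 m/s.
v² = 2a·d ⇒ a = v²/(2d) = 12.7778² / (2 × 13.000) = 163.272 / 26.000 = 6.2797 m/s².

Required deceleration ≈ 6.3 m/s²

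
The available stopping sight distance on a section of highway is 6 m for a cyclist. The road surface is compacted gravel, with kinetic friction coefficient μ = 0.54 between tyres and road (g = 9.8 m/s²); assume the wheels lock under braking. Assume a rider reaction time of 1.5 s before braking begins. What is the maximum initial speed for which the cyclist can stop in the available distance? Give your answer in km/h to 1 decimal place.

Maximum speed ≈ 11.9 km/h

a = μg = 0.54 × 9.8 = 5.292 m/s².
Stopping distance: v·t_r + v²/(2a) = 6 with t_r = 1.5 s and a = 5.292 m/s².
So v² + 15.876 v − 63.50 = 0.
Positive root: v = −a·t_r + √((a·t_r)² + 2a·d) = −7.938 + √(63.012 + 63.50) = 3.3098 m/s.
3.3098 m/s × 3.6 = 11.915 km/h.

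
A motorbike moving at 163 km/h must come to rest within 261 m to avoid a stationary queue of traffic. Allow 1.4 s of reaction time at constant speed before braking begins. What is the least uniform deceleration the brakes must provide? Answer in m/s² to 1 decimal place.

163 km/h ÷ 3.6 = 45.2778 m/s.
Distance covered during reaction = 45.2778 × 1.4 = 63.389 m.
Distance available for braking: 261 − 63.389 = 197.611 m.
v² = 2a·d ⇒ a = v²/(2d) = 45.2778² / (2 × 197.611) = 2050.079 / 395.222 = 5.1872 m/s².

Required deceleration ≈ 5.2 m/s²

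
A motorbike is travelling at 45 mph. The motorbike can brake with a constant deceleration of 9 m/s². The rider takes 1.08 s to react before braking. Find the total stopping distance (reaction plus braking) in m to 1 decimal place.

Total stopping distance ≈ 44.2 m

45 mph × 0.44704 = 20.1168 m/s.
Reaction distance = v·t_r = 20.1168 × 1.08 = 21.726 m.
Braking distance = v²/(2a) = 20.1168² / (2 × 9.000) = 404.686 / 18.000 = 22.483 m.
Total = 21.726 + 22.483 = 44.209 m.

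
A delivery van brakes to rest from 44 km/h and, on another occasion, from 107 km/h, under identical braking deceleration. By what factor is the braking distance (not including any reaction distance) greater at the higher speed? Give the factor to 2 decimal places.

Factor ≈ 5.91

Braking distance d = v²/(2a), so with a fixed, d ∝ v².
Factor = (107/44)² = 2.4318² = 5.9137.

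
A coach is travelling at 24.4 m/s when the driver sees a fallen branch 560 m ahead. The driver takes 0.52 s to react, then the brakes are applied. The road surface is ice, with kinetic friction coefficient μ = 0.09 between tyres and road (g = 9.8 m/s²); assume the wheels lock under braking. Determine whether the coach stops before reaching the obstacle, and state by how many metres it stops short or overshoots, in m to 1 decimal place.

Yes — it stops 209.8 m short of the obstacle

a = μg = 0.09 × 9.8 = 0.882 m/s².
Reaction distance = 24.4000 × 0.52 = 12.688 m.
Braking distance = v²/(2a) = 595.360 / 1.764 = 337.506 m.
Total stopping distance = 12.688 + 337.506 = 350.194 m, vs 560 m available — it stops with 560 − 350.194 = 209.806 m to spare.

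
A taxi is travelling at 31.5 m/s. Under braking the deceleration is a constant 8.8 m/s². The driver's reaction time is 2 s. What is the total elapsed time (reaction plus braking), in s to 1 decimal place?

Braking time = v/a = 31.5000 / 8.800 = 3.580 s.
Total = 2 + 3.580 = 5.580 s.

Total time ≈ 5.6 s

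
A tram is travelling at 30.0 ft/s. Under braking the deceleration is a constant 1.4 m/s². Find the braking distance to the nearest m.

30 ft/s × 0.3048 = 9.1440 m/s.
Braking distance = v²/(2a) = 9.1440² / (2 × 1.400) = 83.613 / 2.800 = 29.862 m.

Braking distance ≈ 30 m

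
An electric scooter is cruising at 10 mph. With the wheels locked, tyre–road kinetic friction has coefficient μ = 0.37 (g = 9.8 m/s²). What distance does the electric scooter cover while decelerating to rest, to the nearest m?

Braking distance ≈ 3 m

10 mph × 0.44704 = 4.4704 m/s.
a = μg = 0.37 × 9.8 = 3.626 m/s².
Braking distance = v²/(2a) = 4.4704² / (2 × 3.626) = 19.984 / 7.252 = 2.756 m.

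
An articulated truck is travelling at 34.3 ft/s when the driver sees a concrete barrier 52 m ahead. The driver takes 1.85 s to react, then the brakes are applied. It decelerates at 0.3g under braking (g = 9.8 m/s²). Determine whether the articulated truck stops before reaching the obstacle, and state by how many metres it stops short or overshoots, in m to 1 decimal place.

Yes — it stops 14.1 m short of the obstacle

34.3 ft/s × 0.3048 = 10.4546 m/s.
a = 0.3 × 9.8 = 2.940 m/s².
Reaction distance = 10.4546 × 1.85 = 19.341 m.
Braking distance = v²/(2a) = 109.299 / 5.880 = 18.588 m.
Total stopping distance = 19.341 + 18.588 = 37.929 m, vs 52 m available — it stops with 52 − 37.929 = 14.071 m to spare.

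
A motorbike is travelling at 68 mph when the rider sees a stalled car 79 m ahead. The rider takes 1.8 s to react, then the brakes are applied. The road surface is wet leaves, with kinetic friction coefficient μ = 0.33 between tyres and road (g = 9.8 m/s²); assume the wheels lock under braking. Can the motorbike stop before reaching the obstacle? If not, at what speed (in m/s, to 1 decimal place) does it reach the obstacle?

No — it strikes the obstacle at 27.7 m/s

68 mph × 0.44704 = 30.3987 m/s.
a = μg = 0.33 × 9.8 = 3.234 m/s².
Reaction distance = 30.3987 × 1.8 = 54.718 m.
Braking distance needed to stop: v²/(2a) = 924.081 / 6.468 = 142.870 m, so total needed = 54.718 + 142.870 = 197.588 m > 79 m — it cannot stop.
Distance remaining when braking begins: 79 − 54.718 = 24.282 m.
v² = v₀² − 2a·d = 924.081 − 2 × 3.234 × 24.282 = 767.025 m²/s².
v = √767.025 = 27.695 m/s.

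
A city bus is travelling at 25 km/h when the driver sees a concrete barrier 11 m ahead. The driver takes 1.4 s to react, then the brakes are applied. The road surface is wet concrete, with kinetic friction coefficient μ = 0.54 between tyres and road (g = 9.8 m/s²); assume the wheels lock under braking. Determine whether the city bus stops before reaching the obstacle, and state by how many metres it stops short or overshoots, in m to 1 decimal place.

25 km/h ÷ 3.6 = 6.9444 m/s.
a = μg = 0.54 × 9.8 = 5.292 m/s².
Reaction distance = 6.9444 × 1.4 = 9.722 m.
Braking distance = v²/(2a) = 48.225 / 10.584 = 4.556 m.
Total stopping distance = 9.722 + 4.556 = 14.278 m, vs 11 m available — it cannot stop in time and overshoots by 14.278 − 11 = 3.278 m.

No — it overshoots by 3.3 m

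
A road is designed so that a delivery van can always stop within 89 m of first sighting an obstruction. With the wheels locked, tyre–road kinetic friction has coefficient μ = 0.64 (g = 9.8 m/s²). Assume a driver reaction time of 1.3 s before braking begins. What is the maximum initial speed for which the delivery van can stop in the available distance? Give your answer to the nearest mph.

Maximum speed ≈ 59 mph

a = μg = 0.64 × 9.8 = 6.272 m/s².
Stopping distance: v·t_r + v²/(2a) = 89 with t_r = 1.3 s and a = 6.272 m/s².
So v² + 16.307 v − 1116.42 = 0.
Positive root: v = −a·t_r + √((a·t_r)² + 2a·d) = −8.154 + √(66.488 + 1116.42) = 26.2394 m/s.
26.2394 m/s ÷ 0.44704 = 58.696 mph.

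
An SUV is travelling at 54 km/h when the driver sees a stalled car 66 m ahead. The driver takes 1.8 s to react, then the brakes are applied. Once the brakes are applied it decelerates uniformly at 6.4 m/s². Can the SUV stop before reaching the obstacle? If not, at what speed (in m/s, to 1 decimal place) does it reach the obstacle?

Yes — it stops about 21.4 m short of the obstacle, so it never reaches it

54 km/h ÷ 3.6 = 15.0000 m/s.
Reaction distance = 15.0000 × 1.8 = 27.000 m.
Braking distance = v²/(2a) = 225.000 / 12.800 = 17.578 m.
Total stopping distance = 27.000 + 17.578 = 44.578 m, vs 66 m available — it stops with 66 − 44.578 = 21.422 m to spare.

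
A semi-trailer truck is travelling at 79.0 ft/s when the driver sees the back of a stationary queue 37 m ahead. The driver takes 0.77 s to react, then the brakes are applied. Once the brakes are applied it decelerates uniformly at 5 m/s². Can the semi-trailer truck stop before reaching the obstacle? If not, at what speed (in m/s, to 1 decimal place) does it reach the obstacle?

No — it strikes the obstacle at 19.9 m/s

79 ft/s × 0.3048 = 24.0792 m/s.
Reaction distance = 24.0792 × 0.77 = 18.541 m.
Braking distance needed to stop: v²/(2a) = 579.808 / 10.000 = 57.981 m, so total needed = 18.541 + 57.981 = 76.522 m > 37 m — it cannot stop.
Distance remaining when braking begins: 37 − 18.541 = 18.459 m.
v² = v₀² − 2a·d = 579.808 − 2 × 5.000 × 18.459 = 395.218 m²/s².
v = √395.218 = 19.880 m/s.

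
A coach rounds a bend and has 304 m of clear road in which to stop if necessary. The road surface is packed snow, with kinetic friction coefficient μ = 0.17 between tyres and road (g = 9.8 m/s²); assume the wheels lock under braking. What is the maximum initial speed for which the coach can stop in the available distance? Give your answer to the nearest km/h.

a = μg = 0.17 × 9.8 = 1.666 m/s².
v²/(2a) = d ⇒ v = √(2 × 1.666 × 304) = √1012.93 = 31.8266 m/s.
31.8266 m/s × 3.6 = 114.576 km/h.

Maximum speed ≈ 115 km/h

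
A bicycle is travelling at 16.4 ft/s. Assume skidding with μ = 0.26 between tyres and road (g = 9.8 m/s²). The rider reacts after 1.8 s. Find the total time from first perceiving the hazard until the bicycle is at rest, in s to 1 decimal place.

16.4 ft/s × 0.3048 = 4.9987 m/s.
a = μg = 0.26 × 9.8 = 2.548 m/s².
Braking time = v/a = 4.9987 / 2.548 = 1.962 s.
Total = 1.8 + 1.962 = 3.762 s.

Total time ≈ 3.8 s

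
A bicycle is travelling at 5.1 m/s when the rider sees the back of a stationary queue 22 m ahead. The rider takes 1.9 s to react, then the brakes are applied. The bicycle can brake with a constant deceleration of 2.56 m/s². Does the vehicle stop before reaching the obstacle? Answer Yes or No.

Reaction distance = 5.1000 × 1.9 = 9.690 m.
Braking distance = v²/(2a) = 26.010 / 5.120 = 5.080 m.
Total stopping distance = 9.690 + 5.080 = 14.770 m, vs 22 m available — it stops with 22 − 14.770 = 7.230 m to spare.

Yes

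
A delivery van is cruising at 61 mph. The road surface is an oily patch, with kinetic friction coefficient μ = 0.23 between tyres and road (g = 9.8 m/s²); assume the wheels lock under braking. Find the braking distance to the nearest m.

61 mph × 0.44704 = 27.2694 m/s.
a = μg = 0.23 × 9.8 = 2.254 m/s².
Braking distance = v²/(2a) = 27.2694² / (2 × 2.254) = 743.620 / 4.508 = 164.956 m.

Braking distance ≈ 165 m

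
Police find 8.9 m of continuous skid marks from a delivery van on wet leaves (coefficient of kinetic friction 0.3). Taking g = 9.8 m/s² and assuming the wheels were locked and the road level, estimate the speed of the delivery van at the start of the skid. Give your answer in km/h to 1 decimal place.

Deceleration a = μg = 0.3 × 9.8 = 2.940 m/s².
v = √(2a·d) = √(2 × 2.940 × 8.9) = √52.332 = 7.2341 m/s.
= 7.2341 × 3.6 = 26.043 km/h.

Initial speed ≈ 26.0 km/h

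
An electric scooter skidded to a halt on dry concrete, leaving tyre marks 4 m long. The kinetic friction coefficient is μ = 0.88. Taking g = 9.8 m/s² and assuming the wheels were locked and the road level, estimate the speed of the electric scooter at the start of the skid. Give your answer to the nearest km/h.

Deceleration a = μg = 0.88 × 9.8 = 8.624 m/s².
v = √(2a·d) = √(2 × 8.624 × 4) = √68.992 = 8.3061 m/s.
= 8.3061 × 3.6 = 29.902 km/h.

Initial speed ≈ 30 km/h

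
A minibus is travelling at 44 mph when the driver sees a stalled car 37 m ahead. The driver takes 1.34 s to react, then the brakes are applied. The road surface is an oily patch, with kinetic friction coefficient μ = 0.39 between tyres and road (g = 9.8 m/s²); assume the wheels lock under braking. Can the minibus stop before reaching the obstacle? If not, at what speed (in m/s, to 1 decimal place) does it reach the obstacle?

44 mph × 0.44704 = 19.6698 m/s.
a = μg = 0.39 × 9.8 = 3.822 m/s².
Reaction distance = 19.6698 × 1.34 = 26.358 m.
Braking distance needed to stop: v²/(2a) = 386.901 / 7.644 = 50.615 m, so total needed = 26.358 + 50.615 = 76.973 m > 37 m — it cannot stop.
Distance remaining when braking begins: 37 − 26.358 = 10.642 m.
v² = v₀² − 2a·d = 386.901 − 2 × 3.822 × 10.642 = 305.554 m²/s².
v = √305.554 = 17.480 m/s.

No — it strikes the obstacle at 17.5 m/s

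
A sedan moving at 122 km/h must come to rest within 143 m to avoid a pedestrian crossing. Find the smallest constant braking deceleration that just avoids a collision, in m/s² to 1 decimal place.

122 km/h ÷ 3.6 = 33.8889 m/s.
v² = 2a·d ⇒ a = v²/(2d) = 33.8889² / (2 × 143.000) = 1148.458 / 286.000 = 4.0156 m/s².

Required deceleration ≈ 4.0 m/s²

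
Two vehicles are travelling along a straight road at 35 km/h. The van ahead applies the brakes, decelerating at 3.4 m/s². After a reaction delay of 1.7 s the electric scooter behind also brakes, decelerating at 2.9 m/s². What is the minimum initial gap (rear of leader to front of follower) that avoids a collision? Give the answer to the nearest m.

Minimum gap ≈ 19 m

35 km/h ÷ 3.6 = 9.7222 m/s.
Leader travels v²/(2a_L) = 94.521 / 6.800 = 13.900 m before stopping.
Follower covers v·t_r = 9.7222 × 1.7 = 16.528 m while reacting, then v²/(2a_F) = 94.521 / 5.800 = 16.297 m while braking, for a total of 16.528 + 16.297 = 32.825 m.
Since a_F ≤ a_L and the follower starts braking later, the follower is never slower than the leader, so the closest approach is when both have stopped.
Minimum gap = 32.825 − 13.900 = 18.925 m.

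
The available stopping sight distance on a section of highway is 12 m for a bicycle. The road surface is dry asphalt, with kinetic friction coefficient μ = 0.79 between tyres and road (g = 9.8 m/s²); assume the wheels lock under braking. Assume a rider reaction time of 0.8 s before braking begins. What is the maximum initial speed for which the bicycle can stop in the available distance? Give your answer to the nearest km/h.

Maximum speed ≈ 32 km/h

a = μg = 0.79 × 9.8 = 7.742 m/s².
Stopping distance: v·t_r + v²/(2a) = 12 with t_r = 0.8 s and a = 7.742 m/s².
So v² + 12.387 v − 185.81 = 0.
Positive root: v = −a·t_r + √((a·t_r)² + 2a·d) = −6.194 + √(38.366 + 185.81) = 8.7785 m/s.
8.7785 m/s × 3.6 = 31.603 km/h.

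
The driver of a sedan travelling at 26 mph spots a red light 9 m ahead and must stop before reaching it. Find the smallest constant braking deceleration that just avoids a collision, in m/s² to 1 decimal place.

Required deceleration ≈ 7.5 m/s²

26 mph × 0.44704 = 11.6230 m/s.
v² = 2a·d ⇒ a = v²/(2d) = 11.6230² / (2 × 9.000) = 135.094 / 18.000 = 7.5052 m/s².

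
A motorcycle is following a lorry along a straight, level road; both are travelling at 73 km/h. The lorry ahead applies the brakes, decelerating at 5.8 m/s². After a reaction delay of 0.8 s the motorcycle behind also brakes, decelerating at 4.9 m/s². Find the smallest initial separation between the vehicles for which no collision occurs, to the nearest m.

73 km/h ÷ 3.6 = 20.2778 m/s.
Leader travels v²/(2a_L) = 411.189 / 11.600 = 35.447 m before stopping.
Follower covers v·t_r = 20.2778 × 0.8 = 16.222 m while reacting, then v²/(2a_F) = 411.189 / 9.800 = 41.958 m while braking, for a total of 16.222 + 41.958 = 58.180 m.
Since a_F ≤ a_L and the follower starts braking later, the follower is never slower than the leader, so the closest approach is when both have stopped.
Minimum gap = 58.180 − 35.447 = 22.733 m.

Minimum gap ≈ 23 m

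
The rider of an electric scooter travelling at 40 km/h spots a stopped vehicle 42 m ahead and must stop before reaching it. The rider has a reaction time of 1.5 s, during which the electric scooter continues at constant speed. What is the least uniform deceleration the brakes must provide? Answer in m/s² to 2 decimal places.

40 km/h ÷ 3.6 = 11.1111 m/s.
Distance covered during reaction = 11.1111 × 1.5 = 16.667 m.
Distance available for braking: 42 − 16.667 = 25.333 m.
v² = 2a·d ⇒ a = v²/(2d) = 11.1111² / (2 × 25.333) = 123.457 / 50.666 = 2.4367 m/s².

Required deceleration ≈ 2.44 m/s²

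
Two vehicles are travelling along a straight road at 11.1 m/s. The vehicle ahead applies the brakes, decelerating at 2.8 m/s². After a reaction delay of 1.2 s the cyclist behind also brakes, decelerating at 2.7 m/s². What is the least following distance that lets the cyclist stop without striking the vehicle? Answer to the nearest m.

Minimum gap ≈ 14 m

Leader travels v²/(2a_L) = 123.210 / 5.600 = 22.002 m before stopping.
Follower covers v·t_r = 11.1000 × 1.2 = 13.320 m while reacting, then v²/(2a_F) = 123.210 / 5.400 = 22.817 m while braking, for a total of 13.320 + 22.817 = 36.137 m.
Since a_F ≤ a_L and the follower starts braking later, the follower is never slower than the leader, so the closest approach is when both have stopped.
Minimum gap = 36.137 − 22.002 = 14.135 m.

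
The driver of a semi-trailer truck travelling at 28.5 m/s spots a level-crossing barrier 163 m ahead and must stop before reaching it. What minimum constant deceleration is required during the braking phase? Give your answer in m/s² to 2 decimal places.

v² = 2a·d ⇒ a = v²/(2d) = 28.5000² / (2 × 163.000) = 812.250 / 326.000 = 2.4916 m/s².

Required deceleration ≈ 2.49 m/s²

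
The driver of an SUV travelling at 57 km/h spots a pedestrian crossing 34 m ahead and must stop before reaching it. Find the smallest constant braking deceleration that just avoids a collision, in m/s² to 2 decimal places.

Required deceleration ≈ 3.69 m/s²

57 km/h ÷ 3.6 = 15.8333 m/s.
v² = 2a·d ⇒ a = v²/(2d) = 15.8333² / (2 × 34.000) = 250.693 / 68.000 = 3.6867 m/s².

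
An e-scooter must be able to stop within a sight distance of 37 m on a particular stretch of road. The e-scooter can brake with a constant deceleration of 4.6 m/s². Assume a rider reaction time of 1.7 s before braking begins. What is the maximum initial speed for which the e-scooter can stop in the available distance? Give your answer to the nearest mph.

Stopping distance: v·t_r + v²/(2a) = 37 with t_r = 1.7 s and a = 4.600 m/s².
So v² + 15.640 v − 340.40 = 0.
Positive root: v = −a·t_r + √((a·t_r)² + 2a·d) = −7.820 + √(61.152 + 340.40) = 12.2188 m/s.
12.2188 m/s ÷ 0.44704 = 27.333 mph.

Maximum speed ≈ 27 mph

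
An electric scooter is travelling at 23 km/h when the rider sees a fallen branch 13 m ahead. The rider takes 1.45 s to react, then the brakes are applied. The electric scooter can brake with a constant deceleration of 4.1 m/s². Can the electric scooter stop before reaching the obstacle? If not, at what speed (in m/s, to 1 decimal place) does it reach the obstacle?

23 km/h ÷ 3.6 = 6.3889 m/s.
Reaction distance = 6.3889 × 1.45 = 9.264 m.
Braking distance needed to stop: v²/(2a) = 40.818 / 8.200 = 4.978 m, so total needed = 9.264 + 4.978 = 14.242 m > 13 m — it cannot stop.
Distance remaining when braking begins: 13 − 9.264 = 3.736 m.
v² = v₀² − 2a·d = 40.818 − 2 × 4.100 × 3.736 = 10.183 m²/s².
v = √10.183 = 3.191 m/s.

No — it strikes the obstacle at 3.2 m/s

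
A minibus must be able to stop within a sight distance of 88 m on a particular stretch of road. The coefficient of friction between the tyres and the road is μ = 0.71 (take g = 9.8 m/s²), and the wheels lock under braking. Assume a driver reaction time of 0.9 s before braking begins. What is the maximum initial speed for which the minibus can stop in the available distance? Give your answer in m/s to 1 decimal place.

a = μg = 0.71 × 9.8 = 6.958 m/s².
Stopping distance: v·t_r + v²/(2a) = 88 with t_r = 0.9 s and a = 6.958 m/s².
So v² + 12.524 v − 1224.61 = 0.
Positive root: v = −a·t_r + √((a·t_r)² + 2a·d) = −6.262 + √(39.213 + 1224.61) = 29.2883 m/s.

Maximum speed ≈ 29.3 m/s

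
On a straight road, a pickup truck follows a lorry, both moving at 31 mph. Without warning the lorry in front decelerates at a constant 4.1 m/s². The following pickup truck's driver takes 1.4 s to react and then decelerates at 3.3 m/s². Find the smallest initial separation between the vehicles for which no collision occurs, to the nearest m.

31 mph × 0.44704 = 13.8582 m/s.
Leader travels v²/(2a_L) = 192.050 / 8.200 = 23.421 m before stopping.
Follower covers v·t_r = 13.8582 × 1.4 = 19.401 m while reacting, then v²/(2a_F) = 192.050 / 6.600 = 29.098 m while braking, for a total of 19.401 + 29.098 = 48.499 m.
Since a_F ≤ a_L and the follower starts braking later, the follower is never slower than the leader, so the closest approach is when both have stopped.
Minimum gap = 48.499 − 23.421 = 25.078 m.

Minimum gap ≈ 25 m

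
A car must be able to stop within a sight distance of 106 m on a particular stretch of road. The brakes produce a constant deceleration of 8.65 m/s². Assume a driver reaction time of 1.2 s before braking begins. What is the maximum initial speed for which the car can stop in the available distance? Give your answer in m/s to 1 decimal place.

Maximum speed ≈ 33.7 m/s

Stopping distance: v·t_r + v²/(2a) = 106 with t_r = 1.2 s and a = 8.650 m/s².
So v² + 20.760 v − 1833.80 = 0.
Positive root: v = −a·t_r + √((a·t_r)² + 2a·d) = −10.380 + √(107.744 + 1833.80) = 33.6830 m/s.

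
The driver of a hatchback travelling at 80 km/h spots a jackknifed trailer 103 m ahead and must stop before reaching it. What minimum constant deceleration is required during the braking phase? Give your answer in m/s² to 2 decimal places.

Required deceleration ≈ 2.40 m/s²

80 km/h ÷ 3.6 = 22.2222 m/s.
v² = 2a·d ⇒ a = v²/(2d) = 22.2222² / (2 × 103.000) = 493.826 / 206.000 = 2.3972 m/s².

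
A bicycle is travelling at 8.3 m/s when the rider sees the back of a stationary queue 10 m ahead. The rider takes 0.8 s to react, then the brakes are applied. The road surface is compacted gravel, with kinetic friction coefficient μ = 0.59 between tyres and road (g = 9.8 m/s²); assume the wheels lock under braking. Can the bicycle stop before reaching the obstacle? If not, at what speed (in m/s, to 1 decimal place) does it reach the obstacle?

No — it strikes the obstacle at 5.5 m/s

a = μg = 0.59 × 9.8 = 5.782 m/s².
Reaction distance = 8.3000 × 0.8 = 6.640 m.
Braking distance needed to stop: v²/(2a) = 68.890 / 11.564 = 5.957 m, so total needed = 6.640 + 5.957 = 12.597 m > 10 m — it cannot stop.
Distance remaining when braking begins: 10 − 6.640 = 3.360 m.
v² = v₀² − 2a·d = 68.890 − 2 × 5.782 × 3.360 = 30.035 m²/s².
v = √30.035 = 5.480 m/s.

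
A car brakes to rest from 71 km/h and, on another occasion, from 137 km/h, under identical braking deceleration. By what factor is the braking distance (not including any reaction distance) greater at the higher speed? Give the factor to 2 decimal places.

Factor ≈ 3.72

Braking distance d = v²/(2a), so with a fixed, d ∝ v².
Factor = (137/71)² = 1.9296² = 3.7234.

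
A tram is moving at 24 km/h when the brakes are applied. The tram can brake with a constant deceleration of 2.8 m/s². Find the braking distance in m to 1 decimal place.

Braking distance ≈ 7.9 m

24 km/h ÷ 3.6 = 6.6667 m/s.
Braking distance = v²/(2a) = 6.6667² / (2 × 2.800) = 44.445 / 5.600 = 7.937 m.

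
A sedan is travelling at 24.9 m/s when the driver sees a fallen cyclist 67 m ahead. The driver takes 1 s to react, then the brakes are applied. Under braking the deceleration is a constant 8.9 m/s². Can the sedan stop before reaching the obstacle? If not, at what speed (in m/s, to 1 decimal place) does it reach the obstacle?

Reaction distance = 24.9000 × 1 = 24.900 m.
Braking distance = v²/(2a) = 620.010 / 17.800 = 34.832 m.
Total stopping distance = 24.900 + 34.832 = 59.732 m, vs 67 m available — it stops with 67 − 59.732 = 7.268 m to spare.

Yes — it stops about 7.3 m short of the obstacle, so it never reaches it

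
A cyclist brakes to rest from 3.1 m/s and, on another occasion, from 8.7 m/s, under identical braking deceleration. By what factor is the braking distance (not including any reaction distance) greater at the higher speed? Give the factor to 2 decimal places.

Factor ≈ 7.88

Braking distance d = v²/(2a), so with a fixed, d ∝ v².
Factor = (8.7/3.1)² = 2.8065² = 7.8764.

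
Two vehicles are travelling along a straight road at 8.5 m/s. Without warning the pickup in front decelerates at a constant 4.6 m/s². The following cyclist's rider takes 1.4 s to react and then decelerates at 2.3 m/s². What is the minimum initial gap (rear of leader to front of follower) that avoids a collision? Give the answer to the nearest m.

Minimum gap ≈ 20 m

Leader travels v²/(2a_L) = 72.250 / 9.200 = 7.853 m before stopping.
Follower covers v·t_r = 8.5000 × 1.4 = 11.900 m while reacting, then v²/(2a_F) = 72.250 / 4.600 = 15.707 m while braking, for a total of 11.900 + 15.707 = 27.607 m.
Since a_F ≤ a_L and the follower starts braking later, the follower is never slower than the leader, so the closest approach is when both have stopped.
Minimum gap = 27.607 − 7.853 = 19.754 m.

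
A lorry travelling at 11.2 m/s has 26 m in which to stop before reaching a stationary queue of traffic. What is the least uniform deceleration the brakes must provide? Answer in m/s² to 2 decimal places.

v² = 2a·d ⇒ a = v²/(2d) = 11.2000² / (2 × 26.000) = 125.440 / 52.000 = 2.4123 m/s².

Required deceleration ≈ 2.41 m/s²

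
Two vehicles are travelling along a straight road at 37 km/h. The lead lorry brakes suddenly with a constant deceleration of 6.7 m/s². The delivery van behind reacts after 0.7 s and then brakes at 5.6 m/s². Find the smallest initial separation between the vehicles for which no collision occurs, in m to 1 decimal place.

Minimum gap ≈ 8.7 m

37 km/h ÷ 3.6 = 10.2778 m/s.
Leader travels v²/(2a_L) = 105.633 / 13.400 = 7.883 m before stopping.
Follower covers v·t_r = 10.2778 × 0.7 = 7.194 m while reacting, then v²/(2a_F) = 105.633 / 11.200 = 9.432 m while braking, for a total of 7.194 + 9.432 = 16.626 m.
Since a_F ≤ a_L and the follower starts braking later, the follower is never slower than the leader, so the closest approach is when both have stopped.
Minimum gap = 16.626 − 7.883 = 8.743 m.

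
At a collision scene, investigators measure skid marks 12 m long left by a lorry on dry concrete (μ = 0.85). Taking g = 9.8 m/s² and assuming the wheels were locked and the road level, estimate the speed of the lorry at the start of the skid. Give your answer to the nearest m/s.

Initial speed ≈ 14 m/s

Deceleration a = μg = 0.85 × 9.8 = 8.330 m/s².
v = √(2a·d) = √(2 × 8.330 × 12) = √199.920 = 14.1393 m/s.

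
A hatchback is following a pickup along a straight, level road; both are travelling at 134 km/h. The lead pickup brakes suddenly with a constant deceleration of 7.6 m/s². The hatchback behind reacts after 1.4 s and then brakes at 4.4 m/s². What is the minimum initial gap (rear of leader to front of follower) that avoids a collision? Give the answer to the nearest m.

Minimum gap ≈ 118 m

134 km/h ÷ 3.6 = 37.2222 m/s.
Leader travels v²/(2a_L) = 1385.492 / 15.200 = 91.151 m before stopping.
Follower covers v·t_r = 37.2222 × 1.4 = 52.111 m while reacting, then v²/(2a_F) = 1385.492 / 8.800 = 157.442 m while braking, for a total of 52.111 + 157.442 = 209.553 m.
Since a_F ≤ a_L and the follower starts braking later, the follower is never slower than the leader, so the closest approach is when both have stopped.
Minimum gap = 209.553 − 91.151 = 118.402 m.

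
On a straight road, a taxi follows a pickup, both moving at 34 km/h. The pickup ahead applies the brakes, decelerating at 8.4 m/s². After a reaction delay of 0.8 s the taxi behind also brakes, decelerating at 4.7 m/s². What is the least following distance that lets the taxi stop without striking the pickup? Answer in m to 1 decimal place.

34 km/h ÷ 3.6 = 9.4444 m/s.
Leader travels v²/(2a_L) = 89.197 / 16.800 = 5.309 m before stopping.
Follower covers v·t_r = 9.4444 × 0.8 = 7.556 m while reacting, then v²/(2a_F) = 89.197 / 9.400 = 9.489 m while braking, for a total of 7.556 + 9.489 = 17.045 m.
Since a_F ≤ a_L and the follower starts braking later, the follower is never slower than the leader, so the closest approach is when both have stopped.
Minimum gap = 17.045 − 5.309 = 11.736 m.

Minimum gap ≈ 11.7 m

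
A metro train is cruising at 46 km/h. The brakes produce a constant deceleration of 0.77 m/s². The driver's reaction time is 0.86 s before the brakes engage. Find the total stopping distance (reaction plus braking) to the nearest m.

Total stopping distance ≈ 117 m

46 km/h ÷ 3.6 = 12.7778 m/s.
Reaction distance = v·t_r = 12.7778 × 0.86 = 10.989 m.
Braking distance = v²/(2a) = 12.7778² / (2 × 0.770) = 163.272 / 1.540 = 106.021 m.
Total = 10.989 + 106.021 = 117.010 m.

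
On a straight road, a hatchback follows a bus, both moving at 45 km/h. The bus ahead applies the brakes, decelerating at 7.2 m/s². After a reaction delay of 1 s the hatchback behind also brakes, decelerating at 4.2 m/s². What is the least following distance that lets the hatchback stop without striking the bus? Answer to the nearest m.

45 km/h ÷ 3.6 = 12.5000 m/s.
Leader travels v²/(2a_L) = 156.250 / 14.400 = 10.851 m before stopping.
Follower covers v·t_r = 12.5000 × 1 = 12.500 m while reacting, then v²/(2a_F) = 156.250 / 8.400 = 18.601 m while braking, for a total of 12.500 + 18.601 = 31.101 m.
Since a_F ≤ a_L and the follower starts braking later, the follower is never slower than the leader, so the closest approach is when both have stopped.
Minimum gap = 31.101 − 10.851 = 20.250 m.

Minimum gap ≈ 20 m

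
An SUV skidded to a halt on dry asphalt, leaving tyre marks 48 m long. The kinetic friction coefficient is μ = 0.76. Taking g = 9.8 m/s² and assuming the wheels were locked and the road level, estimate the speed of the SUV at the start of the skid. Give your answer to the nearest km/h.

Deceleration a = μg = 0.76 × 9.8 = 7.448 m/s².
v = √(2a·d) = √(2 × 7.448 × 48) = √715.008 = 26.7396 m/s.
= 26.7396 × 3.6 = 96.263 km/h.

Initial speed ≈ 96 km/h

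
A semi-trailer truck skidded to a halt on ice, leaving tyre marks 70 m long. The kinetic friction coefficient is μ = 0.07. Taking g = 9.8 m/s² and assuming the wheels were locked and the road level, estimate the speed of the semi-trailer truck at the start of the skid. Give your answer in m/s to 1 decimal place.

Deceleration a = μg = 0.07 × 9.8 = 0.686 m/s².
v = √(2a·d) = √(2 × 0.686 × 70) = √96.040 = 9.8000 m/s.

Initial speed ≈ 9.8 m/s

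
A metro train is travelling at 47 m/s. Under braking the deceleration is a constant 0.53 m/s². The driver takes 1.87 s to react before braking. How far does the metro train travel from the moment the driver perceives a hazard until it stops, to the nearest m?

Reaction distance = v·t_r = 47.0000 × 1.87 = 87.890 m.
Braking distance = v²/(2a) = 47.0000² / (2 × 0.530) = 2209.000 / 1.060 = 2083.962 m.
Total = 87.890 + 2083.962 = 2171.852 m.

Total stopping distance ≈ 2172 m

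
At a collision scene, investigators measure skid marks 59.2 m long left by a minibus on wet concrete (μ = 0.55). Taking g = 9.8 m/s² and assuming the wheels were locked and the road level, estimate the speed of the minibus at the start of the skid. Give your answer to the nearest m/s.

Initial speed ≈ 25 m/s

Deceleration a = μg = 0.55 × 9.8 = 5.390 m/s².
v = √(2a·d) = √(2 × 5.390 × 59.2) = √638.176 = 25.2621 m/s.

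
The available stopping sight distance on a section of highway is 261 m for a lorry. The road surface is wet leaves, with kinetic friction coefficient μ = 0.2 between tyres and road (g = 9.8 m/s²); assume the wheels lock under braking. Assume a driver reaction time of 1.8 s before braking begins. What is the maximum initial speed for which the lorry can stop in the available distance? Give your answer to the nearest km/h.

a = μg = 0.2 × 9.8 = 1.960 m/s².
Stopping distance: v·t_r + v²/(2a) = 261 with t_r = 1.8 s and a = 1.960 m/s².
So v² + 7.056 v − 1023.12 = 0.
Positive root: v = −a·t_r + √((a·t_r)² + 2a·d) = −3.528 + √(12.447 + 1023.12) = 28.6522 m/s.
28.6522 m/s × 3.6 = 103.148 km/h.

Maximum speed ≈ 103 km/h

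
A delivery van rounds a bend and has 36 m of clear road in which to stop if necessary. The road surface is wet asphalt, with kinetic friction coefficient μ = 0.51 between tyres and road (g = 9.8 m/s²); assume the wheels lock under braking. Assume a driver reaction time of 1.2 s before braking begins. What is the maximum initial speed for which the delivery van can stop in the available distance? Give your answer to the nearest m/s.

Maximum speed ≈ 14 m/s

a = μg = 0.51 × 9.8 = 4.998 m/s².
Stopping distance: v·t_r + v²/(2a) = 36 with t_r = 1.2 s and a = 4.998 m/s².
So v² + 11.995 v − 359.86 = 0.
Positive root: v = −a·t_r + √((a·t_r)² + 2a·d) = −5.998 + √(35.976 + 359.86) = 13.8976 m/s.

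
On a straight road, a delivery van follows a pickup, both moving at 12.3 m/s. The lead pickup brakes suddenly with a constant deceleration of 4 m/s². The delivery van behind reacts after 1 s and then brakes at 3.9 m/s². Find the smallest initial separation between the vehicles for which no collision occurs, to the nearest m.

Minimum gap ≈ 13 m

Leader travels v²/(2a_L) = 151.290 / 8.000 = 18.911 m before stopping.
Follower covers v·t_r = 12.3000 × 1 = 12.300 m while reacting, then v²/(2a_F) = 151.290 / 7.800 = 19.396 m while braking, for a total of 12.300 + 19.396 = 31.696 m.
Since a_F ≤ a_L and the follower starts braking later, the follower is never slower than the leader, so the closest approach is when both have stopped.
Minimum gap = 31.696 − 18.911 = 12.785 m.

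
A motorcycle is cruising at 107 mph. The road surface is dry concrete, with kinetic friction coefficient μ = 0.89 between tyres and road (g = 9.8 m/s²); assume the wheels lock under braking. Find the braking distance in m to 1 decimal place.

Braking distance ≈ 131.2 m

107 mph × 0.44704 = 47.8333 m/s.
a = μg = 0.89 × 9.8 = 8.722 m/s².
Braking distance = v²/(2a) = 47.8333² / (2 × 8.722) = 2288.025 / 17.444 = 131.164 m.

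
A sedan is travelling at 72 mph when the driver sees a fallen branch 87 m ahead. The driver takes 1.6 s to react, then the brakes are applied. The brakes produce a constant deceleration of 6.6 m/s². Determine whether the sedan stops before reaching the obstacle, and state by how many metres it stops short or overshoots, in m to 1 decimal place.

No — it overshoots by 43.0 m

72 mph × 0.44704 = 32.1869 m/s.
Reaction distance = 32.1869 × 1.6 = 51.499 m.
Braking distance = v²/(2a) = 1035.997 / 13.200 = 78.485 m.
Total stopping distance = 51.499 + 78.485 = 129.984 m, vs 87 m available — it cannot stop in time and overshoots by 129.984 − 87 = 42.984 m.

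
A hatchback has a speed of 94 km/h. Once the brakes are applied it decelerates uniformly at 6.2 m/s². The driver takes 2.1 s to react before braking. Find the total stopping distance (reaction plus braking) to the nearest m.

94 km/h ÷ 3.6 = 26.1111 m/s.
Reaction distance = v·t_r = 26.1111 × 2.1 = 54.833 m.
Braking distance = v²/(2a) = 26.1111² / (2 × 6.200) = 681.790 / 12.400 = 54.983 m.
Total = 54.833 + 54.983 = 109.816 m.

Total stopping distance ≈ 110 m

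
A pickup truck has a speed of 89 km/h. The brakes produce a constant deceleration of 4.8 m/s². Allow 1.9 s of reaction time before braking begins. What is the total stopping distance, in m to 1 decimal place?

Total stopping distance ≈ 110.6 m

89 km/h ÷ 3.6 = 24.7222 m/s.
Reaction distance = v·t_r = 24.7222 × 1.9 = 46.972 m.
Braking distance = v²/(2a) = 24.7222² / (2 × 4.800) = 611.187 / 9.600 = 63.665 m.
Total = 46.972 + 63.665 = 110.637 m.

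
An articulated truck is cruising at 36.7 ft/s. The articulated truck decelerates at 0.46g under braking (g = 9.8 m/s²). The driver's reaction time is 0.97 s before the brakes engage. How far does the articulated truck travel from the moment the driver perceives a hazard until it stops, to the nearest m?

36.7 ft/s × 0.3048 = 11.1862 m/s.
a = 0.46 × 9.8 = 4.508 m/s².
Reaction distance = v·t_r = 11.1862 × 0.97 = 10.851 m.
Braking distance = v²/(2a) = 11.1862² / (2 × 4.508) = 125.131 / 9.016 = 13.879 m.
Total = 10.851 + 13.879 = 24.730 m.

Total stopping distance ≈ 25 m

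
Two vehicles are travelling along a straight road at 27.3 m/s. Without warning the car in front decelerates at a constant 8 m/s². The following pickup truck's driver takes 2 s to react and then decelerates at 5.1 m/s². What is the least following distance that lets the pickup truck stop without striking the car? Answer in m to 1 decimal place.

Leader travels v²/(2a_L) = 745.290 / 16.000 = 46.581 m before stopping.
Follower covers v·t_r = 27.3000 × 2 = 54.600 m while reacting, then v²/(2a_F) = 745.290 / 10.200 = 73.068 m while braking, for a total of 54.600 + 73.068 = 127.668 m.
Since a_F ≤ a_L and the follower starts braking later, the follower is never slower than the leader, so the closest approach is when both have stopped.
Minimum gap = 127.668 − 46.581 = 81.087 m.

Minimum gap ≈ 81.1 m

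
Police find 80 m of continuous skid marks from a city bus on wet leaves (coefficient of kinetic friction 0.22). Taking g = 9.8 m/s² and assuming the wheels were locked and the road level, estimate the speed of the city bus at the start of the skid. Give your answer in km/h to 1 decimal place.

Deceleration a = μg = 0.22 × 9.8 = 2.156 m/s².
v = √(2a·d) = √(2 × 2.156 × 80) = √344.960 = 18.5731 m/s.
= 18.5731 × 3.6 = 66.863 km/h.

Initial speed ≈ 66.9 km/h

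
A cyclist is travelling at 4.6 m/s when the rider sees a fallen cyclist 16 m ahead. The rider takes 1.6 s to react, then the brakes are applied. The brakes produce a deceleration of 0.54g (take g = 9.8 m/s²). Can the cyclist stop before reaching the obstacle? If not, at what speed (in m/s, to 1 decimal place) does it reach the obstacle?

a = 0.54 × 9.8 = 5.292 m/s².
Reaction distance = 4.6000 × 1.6 = 7.360 m.
Braking distance = v²/(2a) = 21.160 / 10.584 = 1.999 m.
Total stopping distance = 7.360 + 1.999 = 9.359 m, vs 16 m available — it stops with 16 − 9.359 = 6.641 m to spare.

Yes — it stops about 6.6 m short of the obstacle, so it never reaches it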